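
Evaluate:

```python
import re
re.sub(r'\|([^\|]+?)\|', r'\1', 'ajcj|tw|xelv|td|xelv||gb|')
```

'ajcjtwxelvtdxelv|gb'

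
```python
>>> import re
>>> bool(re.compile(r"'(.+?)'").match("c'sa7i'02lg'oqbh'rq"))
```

False

`match` is anchored at position 0; if the pattern doesn't fit there, it returns None.
Here position 0 doesn't satisfy it, so the call returns None, and `bool(None)` is False.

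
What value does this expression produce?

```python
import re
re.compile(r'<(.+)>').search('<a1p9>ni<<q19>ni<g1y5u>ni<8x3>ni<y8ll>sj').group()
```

`search` walks the string left to right and returns the first match it finds.
The match spans [0:38] → '<a1p9>ni<<q19>ni<g1y5u>ni<8x3>ni<y8ll>'.
Captured: group 1 = 'a1p9>ni<<q19>ni<g1y5u>ni<8x3>ni<y8ll'.

'<a1p9>ni<<q19>ni<g1y5u>ni<8x3>ni<y8ll>'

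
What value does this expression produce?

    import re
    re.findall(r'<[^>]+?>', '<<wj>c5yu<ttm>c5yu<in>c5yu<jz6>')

No capturing groups, so `findall` returns the 4 full match strings.

['<<wj>', '<ttm>', '<in>', '<jz6>']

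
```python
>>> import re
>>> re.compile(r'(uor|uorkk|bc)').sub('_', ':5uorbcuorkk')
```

`|` is ordered: at each position the engine commits to the first alternative that works.
Matches: at [2:5] → 'uor'; at [5:7] → 'bc'; at [7:10] → 'uor'.
Each match is replaced by '_'.

':5___kk'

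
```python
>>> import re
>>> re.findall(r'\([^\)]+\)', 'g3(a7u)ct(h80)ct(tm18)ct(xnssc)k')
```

['(a7u)', '(h80)', '(tm18)', '(xnssc)']

No capturing groups, so `findall` returns the 4 full match strings.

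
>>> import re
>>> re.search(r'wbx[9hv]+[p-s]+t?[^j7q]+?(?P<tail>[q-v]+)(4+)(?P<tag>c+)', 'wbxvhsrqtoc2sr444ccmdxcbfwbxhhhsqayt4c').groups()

('sr', '444', 'cc')

This matches the literal 'wbx', then one or more of one of [9hv]; then one or more of a character in [p-s], then optionally a literal 't'; then one or more of any character except [j7q] (lazy); then one or more of a character in [q-v] (captured as 'tail'); then one or more of a literal '4' (captured); then one or more of a literal 'c' (captured as 'tag').
The `?` after the quantifier makes it lazy — it takes as little as possible before letting the rest of the pattern try.
`re.search` scans for the first position where the pattern succeeds.
The match spans [0:19] → 'wbxvhsrqtoc2sr444cc'.
Captured: group 1 = 'sr', group 2 = '444', group 3 = 'cc'.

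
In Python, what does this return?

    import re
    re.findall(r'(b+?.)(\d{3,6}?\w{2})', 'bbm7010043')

`findall` packs the 2 group values into a tuple for every match.

[('bbm', '70100')]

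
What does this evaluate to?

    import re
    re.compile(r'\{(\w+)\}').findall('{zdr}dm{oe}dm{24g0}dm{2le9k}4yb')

['zdr', 'oe', '24g0', '2le9k']

One capturing group, so `findall` returns just the captured substring from each match — 4 in all.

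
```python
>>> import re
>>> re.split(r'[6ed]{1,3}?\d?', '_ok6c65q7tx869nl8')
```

['_ok', 'c', 'q7tx8', 'nl8']

This matches 1 to 3 of one of [6ed] (lazy); then optionally a digit.
Matches to split on: at [3:4] → '6'; at [5:7] → '65'; at [12:14] → '69'.
Splitting on the pattern gives 4 pieces.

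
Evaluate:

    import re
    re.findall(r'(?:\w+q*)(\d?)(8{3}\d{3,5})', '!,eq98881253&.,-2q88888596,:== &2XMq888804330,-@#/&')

This matches one or more of a word character, then zero or more of the literal 'q' (non-capturing group); then optionally a digit (captured); then exactly 3 of the literal '8', then 3 to 5 of a digit (captured).
2 groups means each result is a tuple of 2 captured strings — 3 here.

[('', '8881253'), ('', '888596'), ('', '88804330')]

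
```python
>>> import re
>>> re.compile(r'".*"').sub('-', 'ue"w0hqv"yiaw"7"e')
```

'ue-e'

Matches: at [2:16] → '"w0hqv"yiaw"7"'.
`sub` substitutes '-' at each match site.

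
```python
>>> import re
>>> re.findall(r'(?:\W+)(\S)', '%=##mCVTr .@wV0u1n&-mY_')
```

['m', 'w', 'm']

Because there's exactly one group, `findall` drops the full match and keeps group 1 from each hit.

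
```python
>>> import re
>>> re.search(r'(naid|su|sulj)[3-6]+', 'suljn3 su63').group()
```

'su63'

`re.search` scans for the first position where the pattern succeeds.
The match spans [7:11] → 'su63'.
Captured: group 1 = 'su'.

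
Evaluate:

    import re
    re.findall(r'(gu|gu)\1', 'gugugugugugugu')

['gu', 'gu', 'gu']

`\1` has to match the exact text group 1 already captured.
`findall` collects group 1 from each match (3 total).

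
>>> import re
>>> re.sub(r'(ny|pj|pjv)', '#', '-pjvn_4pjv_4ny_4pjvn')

Alternation tries branches left to right and keeps the first one that lets the overall match succeed at that position.
Matches: at [1:3] → 'pj'; at [7:9] → 'pj'; at [12:14] → 'ny'; at [16:18] → 'pj'.
Every occurrence is swapped for '#'.

'-#vn_4#v_4#_4#vn'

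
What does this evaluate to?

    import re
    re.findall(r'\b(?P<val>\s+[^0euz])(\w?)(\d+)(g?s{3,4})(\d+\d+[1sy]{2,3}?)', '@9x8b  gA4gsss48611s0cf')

5 groups means the one result is a tuple of 5 captured strings — 1 here.

[('  g', 'A', '4', 'gsss', '48611s')]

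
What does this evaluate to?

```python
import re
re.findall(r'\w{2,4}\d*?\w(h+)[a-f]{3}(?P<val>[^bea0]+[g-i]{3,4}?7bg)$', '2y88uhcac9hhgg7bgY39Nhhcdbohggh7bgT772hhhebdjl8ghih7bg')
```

[('hhh', 'jl8ghih7bg')]

Pattern: 2 to 4 of a word character, then zero or more of a digit (lazy), then a word character; then one or more of a literal 'h' (captured); then exactly 3 of a character in [a-f]; then one or more of any character except [bea0], then 3 to 4 of a character in [g-i] (lazy), then the literal '7bg' (captured as 'val'); then anchored at the end.
A `+?`/`*?`/`{m,n}?` starts at its minimum and grows only as far as needed for what follows to match.
Walking the string: at [31:54] match '7bgT772hhhebdjl8ghih7bg', groups = ('hhh', 'jl8ghih7bg').
With 2 capturing groups, `findall` returns a 2-tuple per match.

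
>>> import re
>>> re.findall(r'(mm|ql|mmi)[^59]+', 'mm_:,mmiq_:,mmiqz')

`findall` collects group 1 from the one match (1 total).

['mm']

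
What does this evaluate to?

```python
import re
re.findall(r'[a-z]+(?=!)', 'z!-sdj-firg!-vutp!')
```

['z', 'firg', 'vutp']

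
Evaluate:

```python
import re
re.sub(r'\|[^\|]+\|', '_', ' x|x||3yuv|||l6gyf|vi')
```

' x__|_vi'

Matches: at [2:5] → '|x|'; at [5:11] → '|3yuv|'; at [12:19] → '|l6gyf|'.
Every occurrence is swapped for '_'.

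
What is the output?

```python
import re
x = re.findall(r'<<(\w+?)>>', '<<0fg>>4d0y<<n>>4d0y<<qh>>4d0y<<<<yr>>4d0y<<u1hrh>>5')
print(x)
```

['0fg', 'n', 'qh', 'yr', 'u1hrh']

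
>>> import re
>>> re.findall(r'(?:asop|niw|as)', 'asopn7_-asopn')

['asop', 'asop']

Alternation tries branches left to right and keeps the first one that lets the overall match succeed at that position.
Walking the string: at [0:4] → 'asop'; at [8:12] → 'asop'.
Since nothing is captured, `findall` lists the 2 matched substrings directly.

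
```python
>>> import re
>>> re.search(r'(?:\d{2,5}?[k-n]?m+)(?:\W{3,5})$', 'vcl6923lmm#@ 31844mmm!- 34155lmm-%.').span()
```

The match spans [24:35] → '34155lmm-%.'.

(24, 35)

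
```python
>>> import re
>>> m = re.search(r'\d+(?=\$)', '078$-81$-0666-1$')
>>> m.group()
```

Because the assertion is zero-width, the text it checks is not consumed and won't appear in the result.
`re.search` tries every starting position until one works.
The match spans [0:3] → '078'.

'078'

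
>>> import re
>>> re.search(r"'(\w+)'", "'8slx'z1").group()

"'8slx'"

The match spans [0:6] → "'8slx'".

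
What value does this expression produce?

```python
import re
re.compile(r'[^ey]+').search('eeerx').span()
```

The pattern matches one or more of any character except [ey].
`search` walks the string left to right and returns the first match it finds.
The match spans [3:5] → 'rx'.

(3, 5)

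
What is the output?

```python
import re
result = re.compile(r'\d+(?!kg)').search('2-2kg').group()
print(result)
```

2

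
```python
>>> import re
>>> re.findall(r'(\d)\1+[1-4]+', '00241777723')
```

After group 1 captures some text, `\1` only succeeds where that same text appears again.
`findall` collects group 1 from each match (2 total).

['0', '7']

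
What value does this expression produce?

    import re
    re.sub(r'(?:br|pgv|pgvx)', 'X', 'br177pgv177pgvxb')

Alternation isn't longest-match — the leftmost alternative that fits at this position is chosen.
Matches: at [0:2] → 'br'; at [5:8] → 'pgv'; at [11:14] → 'pgv'.
Each match is replaced by 'X'.

'X177X177Xxb'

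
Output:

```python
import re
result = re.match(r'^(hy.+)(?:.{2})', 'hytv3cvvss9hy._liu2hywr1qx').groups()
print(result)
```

('hytv3cvvss9hy._liu2hywr1',)

The match spans [0:26] → 'hytv3cvvss9hy._liu2hywr1qx'.
Captured: group 1 = 'hytv3cvvss9hy._liu2hywr1'.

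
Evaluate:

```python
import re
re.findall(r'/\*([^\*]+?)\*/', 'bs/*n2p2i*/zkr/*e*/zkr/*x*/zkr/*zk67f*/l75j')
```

['n2p2i', 'e', 'x', 'zk67f']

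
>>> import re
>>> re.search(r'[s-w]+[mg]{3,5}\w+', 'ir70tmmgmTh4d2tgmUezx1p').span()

(4, 23)

The match spans [4:23] → 'tmmgmTh4d2tgmUezx1p'.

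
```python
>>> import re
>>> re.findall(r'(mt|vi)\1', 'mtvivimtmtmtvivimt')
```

A backreference is literal: `\1` must see the identical characters the first group matched.
Walking the string: at [2:6] match 'vivi', group 1 = 'vi'; at [6:10] match 'mtmt', group 1 = 'mt'; at [12:16] match 'vivi', group 1 = 'vi'.
One capturing group, so `findall` returns just the captured substring from each match — 3 in all.

['vi', 'mt', 'vi']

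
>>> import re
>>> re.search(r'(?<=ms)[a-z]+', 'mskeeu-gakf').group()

'keeu'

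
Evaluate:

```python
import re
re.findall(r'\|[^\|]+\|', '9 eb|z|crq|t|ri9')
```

Matches: at [4:7] → '|z|'; at [10:13] → '|t|'.
No capturing groups, so `findall` returns the 2 full match strings.

['|z|', '|t|']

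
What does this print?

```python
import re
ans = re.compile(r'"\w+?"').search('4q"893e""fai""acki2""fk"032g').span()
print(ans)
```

The match spans [2:8] → '"893e"'.

(2, 8)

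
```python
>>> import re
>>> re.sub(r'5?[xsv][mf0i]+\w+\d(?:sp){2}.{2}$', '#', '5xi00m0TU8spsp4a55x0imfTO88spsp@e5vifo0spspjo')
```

'5xi00m0TU8spsp4a55x0imfTO88spsp@e#'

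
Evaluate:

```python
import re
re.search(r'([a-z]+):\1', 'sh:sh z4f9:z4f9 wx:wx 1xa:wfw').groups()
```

('sh',)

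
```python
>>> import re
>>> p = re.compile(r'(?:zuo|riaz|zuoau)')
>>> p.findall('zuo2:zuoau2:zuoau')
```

['zuo', 'zuo', 'zuo']

Alternation isn't longest-match — the leftmost alternative that fits at this position is chosen.
With no groups in the pattern, `findall` gives back each whole match — 3 here.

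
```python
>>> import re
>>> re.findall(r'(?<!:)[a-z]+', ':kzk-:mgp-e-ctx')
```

['zk', 'gp', 'e', 'ctx']

A negative assertion filters positions out without eating any characters.
Matches: at [2:4] → 'zk'; at [7:9] → 'gp'; at [10:11] → 'e'; at [12:15] → 'ctx'.
No capturing groups, so `findall` returns the 4 full match strings.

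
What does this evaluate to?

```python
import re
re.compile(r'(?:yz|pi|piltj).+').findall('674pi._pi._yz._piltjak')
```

['pi._pi._yz._piltjak']

Scanning left to right: at [3:22] → 'pi._pi._yz._piltjak'.
`findall` yields the raw match text (1 of them) because the pattern has no groups.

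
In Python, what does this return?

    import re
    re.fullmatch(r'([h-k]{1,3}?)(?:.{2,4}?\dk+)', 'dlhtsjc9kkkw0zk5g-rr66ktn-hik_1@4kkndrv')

None

`fullmatch` succeeds only if the pattern covers the string from start to end.
Here the pattern can't cover the whole string, so the call returns None.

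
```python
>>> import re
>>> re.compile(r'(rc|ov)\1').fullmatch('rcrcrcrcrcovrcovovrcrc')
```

None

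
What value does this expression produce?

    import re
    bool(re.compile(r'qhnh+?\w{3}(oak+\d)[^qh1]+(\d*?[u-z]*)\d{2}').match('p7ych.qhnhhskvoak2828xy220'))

`re.match` won't scan ahead — the pattern has to work from the very first character.
Here the pattern fails at index 0, so the call returns None, and `bool(None)` is False.

False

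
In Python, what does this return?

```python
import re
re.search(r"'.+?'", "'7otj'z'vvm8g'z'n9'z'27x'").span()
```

(0, 6)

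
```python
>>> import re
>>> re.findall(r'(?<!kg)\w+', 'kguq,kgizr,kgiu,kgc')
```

['kguq', 'kgizr', 'kgiu', 'kgc']

A negative assertion filters positions out without eating any characters.
Matches: at [0:4] → 'kguq'; at [5:10] → 'kgizr'; at [11:15] → 'kgiu'; at [16:19] → 'kgc'.
`findall` yields the raw match text (4 of them) because the pattern has no groups.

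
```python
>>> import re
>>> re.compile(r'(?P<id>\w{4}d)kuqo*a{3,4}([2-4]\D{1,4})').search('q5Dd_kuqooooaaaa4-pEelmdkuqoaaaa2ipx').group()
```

'Eelmdkuqoaaaa2ipx'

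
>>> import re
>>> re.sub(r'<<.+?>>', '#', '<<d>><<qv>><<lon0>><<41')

'###<<41'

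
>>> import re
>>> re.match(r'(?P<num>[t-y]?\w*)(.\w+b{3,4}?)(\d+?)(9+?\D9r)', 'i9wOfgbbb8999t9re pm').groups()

The pattern matches optionally a character in [t-y], then zero or more of a word character (captured as 'num'); then any character, then one or more of a word character, then 3 to 4 of the literal 'b' (lazy) (captured); then one or more of a digit (lazy) (captured); then one or more of the literal '9' (lazy), then a non-digit, then the literal '9r' (captured).
Lazy quantifiers expand one character at a time until the remainder of the pattern can match.
`match` is anchored at position 0; if the pattern doesn't fit there, it returns None.
The match spans [0:16] → 'i9wOfgbbb8999t9r'.
Captured: group 1 = 'i9wO', group 2 = 'fgbbb', group 3 = '8', group 4 = '999t9r'.

('i9wO', 'fgbbb', '8', '999t9r')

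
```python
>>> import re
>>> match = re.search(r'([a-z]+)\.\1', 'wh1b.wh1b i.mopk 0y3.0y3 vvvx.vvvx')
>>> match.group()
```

`\1` is not a pattern — it's the concrete string captured by group 1, re-applied verbatim.
The match spans [25:34] → 'vvvx.vvvx'.

'vvvx.vvvx'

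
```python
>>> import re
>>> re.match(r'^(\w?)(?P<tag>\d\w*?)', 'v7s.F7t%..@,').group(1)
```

'v'

This matches anchored at the start of the string; then optionally a word character (captured); then a digit, then zero or more of a word character (lazy) (captured as 'tag').
`match` is anchored at position 0; if the pattern doesn't fit there, it returns None.
The match spans [0:2] → 'v7'.
Captured: group 1 = 'v', group 2 = '7'.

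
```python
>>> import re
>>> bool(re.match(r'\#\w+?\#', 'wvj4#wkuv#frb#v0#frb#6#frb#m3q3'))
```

False

`match` is anchored at position 0; if the pattern doesn't fit there, it returns None.
Here the pattern fails at index 0, so the call returns None, and `bool(None)` is False.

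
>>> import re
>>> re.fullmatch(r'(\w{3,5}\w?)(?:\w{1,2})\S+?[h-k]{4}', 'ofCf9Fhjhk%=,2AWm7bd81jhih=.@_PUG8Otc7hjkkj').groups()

('ofCf9F',)

This matches 3 to 5 of a word character, then optionally a word character (captured); then 1 to 2 of a word character (non-capturing group); then one or more of a non-whitespace character (lazy), then exactly 4 of a character in [h-k].
`fullmatch` succeeds only if the pattern covers the string from start to end.
The match spans [0:43] → 'ofCf9Fhjhk%=,2AWm7bd81jhih=.@_PUG8Otc7hjkkj'.
Captured: group 1 = 'ofCf9F'.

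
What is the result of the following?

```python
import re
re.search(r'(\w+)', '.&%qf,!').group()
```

The match spans [3:5] → 'qf'.

'qf'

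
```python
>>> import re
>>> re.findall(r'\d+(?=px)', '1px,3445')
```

['1']

The lookaround is zero-width — it requires the adjacent text to match without consuming it, so the asserted text isn't part of the match.
With no groups in the pattern, `findall` gives back each whole match — 1 here.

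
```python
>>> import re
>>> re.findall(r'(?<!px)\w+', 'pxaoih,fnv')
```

['pxaoih', 'fnv']

`(?!…)`/`(?<!…)` only lets a position through if the neighbouring text does NOT match; no characters are consumed.
Scanning left to right: at [0:6] → 'pxaoih'; at [7:10] → 'fnv'.
Since nothing is captured, `findall` lists the 2 matched substrings directly.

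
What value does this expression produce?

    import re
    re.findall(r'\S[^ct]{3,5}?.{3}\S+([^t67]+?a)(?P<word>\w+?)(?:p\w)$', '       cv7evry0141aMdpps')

[('1a', 'Mdp')]

This matches a non-whitespace character; then 3 to 5 of any character except [ct] (lazy), then exactly 3 of any character; then one or more of a non-whitespace character; then one or more of any character except [t67] (lazy), then the literal 'a' (captured); then one or more of a word character (lazy) (captured as 'word'); then the literal 'p', then a word character (non-capturing group); then anchored at the end.
Matches: at [7:24] match 'cv7evry0141aMdpps', groups = ('1a', 'Mdp').
`findall` packs the 2 group values into a tuple for every match.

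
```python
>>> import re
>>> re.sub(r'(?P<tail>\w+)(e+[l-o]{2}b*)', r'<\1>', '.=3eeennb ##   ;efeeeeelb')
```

Pattern: one or more of a word character (captured as 'tail'); then one or more of a literal 'e', then exactly 2 of a character in [l-o], then zero or more of the literal 'b' (captured).
Matches: at [2:9] → '3eeennb'.
The replacement refers to a captured group, so each match is rewritten using its own captured text.

'.=<3ee> ##   ;efeeeeelb'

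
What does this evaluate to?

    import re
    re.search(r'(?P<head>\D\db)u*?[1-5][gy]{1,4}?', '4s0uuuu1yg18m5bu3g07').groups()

The match spans [12:18] → 'm5bu3g'.
Captured: group 1 = 'm5b'.

('m5b',)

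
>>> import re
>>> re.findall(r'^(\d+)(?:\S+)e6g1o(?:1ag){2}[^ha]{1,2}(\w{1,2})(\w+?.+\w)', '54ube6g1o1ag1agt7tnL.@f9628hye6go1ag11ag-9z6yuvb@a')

[('54', 'tn', 'L.@f9628hye6go1ag11ag-9z6yuvb@a')]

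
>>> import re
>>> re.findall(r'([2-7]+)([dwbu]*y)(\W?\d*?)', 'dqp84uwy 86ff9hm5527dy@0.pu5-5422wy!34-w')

The pattern matches one or more of a character in [2-7] (captured); then zero or more of one of [dwbu], then the literal 'y' (captured); then optionally a non-word character, then zero or more of a digit (lazy) (captured).
`findall` packs the 3 group values into a tuple for every match.

[('4', 'uwy', ' '), ('5527', 'dy', '@'), ('5422', 'wy', '!')]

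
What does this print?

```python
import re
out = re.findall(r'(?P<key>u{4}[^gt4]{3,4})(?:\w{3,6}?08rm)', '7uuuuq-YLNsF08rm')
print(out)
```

['uuuuq-YL']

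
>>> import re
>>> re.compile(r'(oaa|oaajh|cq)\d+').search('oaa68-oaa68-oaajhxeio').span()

`re.search` tries every starting position until one works.
The match spans [0:5] → 'oaa68'.
Captured: group 1 = 'oaa'.

(0, 5)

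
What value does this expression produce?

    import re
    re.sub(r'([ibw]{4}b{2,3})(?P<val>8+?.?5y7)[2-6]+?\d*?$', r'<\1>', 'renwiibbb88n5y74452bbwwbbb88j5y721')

'renwiibbb88n5y74452<bbwwbbb>'

`\1` in the replacement pulls in group 1's text for each match.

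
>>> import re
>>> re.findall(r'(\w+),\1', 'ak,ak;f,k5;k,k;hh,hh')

['ak', 'k', 'hh']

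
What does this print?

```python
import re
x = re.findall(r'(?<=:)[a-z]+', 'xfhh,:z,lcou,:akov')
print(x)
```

['z', 'akov']

The positive lookaround only admits positions where the adjacent text matches; those characters stay outside the span.
Since nothing is captured, `findall` lists the 2 matched substrings directly.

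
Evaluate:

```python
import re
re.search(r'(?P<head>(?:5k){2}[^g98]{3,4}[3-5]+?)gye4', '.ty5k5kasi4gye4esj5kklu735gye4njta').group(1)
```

'5k5kasi4'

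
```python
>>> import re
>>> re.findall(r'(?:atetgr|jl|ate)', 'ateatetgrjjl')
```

The regex engine tests alternatives in the order written; an earlier branch that matches wins even if a later one would match more.
No capturing groups, so `findall` returns the 3 full match strings.

['ate', 'atetgr', 'jl']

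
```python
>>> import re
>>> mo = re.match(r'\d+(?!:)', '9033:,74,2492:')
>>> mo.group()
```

'903'

The negative lookahead/lookbehind blocks any match where the forbidden context is present.
With `match`, the pattern is implicitly anchored at the beginning.
The match spans [0:3] → '903'.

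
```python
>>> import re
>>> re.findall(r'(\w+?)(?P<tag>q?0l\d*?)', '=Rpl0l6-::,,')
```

The pattern matches one or more of a word character (lazy) (captured); then optionally the literal 'q', then the literal '0l', then zero or more of a digit (lazy) (captured as 'tag').
Matches: at [1:6] match 'Rpl0l', groups = ('Rpl', '0l').
`findall` packs the 2 group values into a tuple for every match.

[('Rpl', '0l')]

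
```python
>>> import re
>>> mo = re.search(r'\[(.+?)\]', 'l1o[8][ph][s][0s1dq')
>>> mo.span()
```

With the lazy modifier that quantifier settles for the fewest repetitions that let the rest of the pattern succeed (the atoms after it are unaffected and can still be greedy).
The match spans [3:6] → '[8]'.

(3, 6)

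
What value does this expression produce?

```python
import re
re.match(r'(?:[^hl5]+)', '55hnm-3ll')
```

None

Pattern: one or more of any character except [hl5] (non-capturing group).
`re.match` only tries the pattern at the start of the string.
Here position 0 doesn't satisfy it, so the call returns None.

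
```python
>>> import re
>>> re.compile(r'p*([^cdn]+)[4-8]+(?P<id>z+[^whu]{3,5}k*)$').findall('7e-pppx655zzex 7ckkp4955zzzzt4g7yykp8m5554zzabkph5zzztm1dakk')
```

With 2 capturing groups, `findall` returns a 2-tuple per match.

[('kkp4955zzzzt4g7yykp8m5554zzabkph', 'zzztm1dakk')]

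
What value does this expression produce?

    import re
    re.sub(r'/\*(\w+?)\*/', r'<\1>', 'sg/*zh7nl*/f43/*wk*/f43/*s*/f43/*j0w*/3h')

'sg<zh7nl>f43<wk>f43<s>f43<j0w>3h'

Matches: at [2:11] → '/*zh7nl*/'; at [14:20] → '/*wk*/'; at [23:28] → '/*s*/'; at [31:38] → '/*j0w*/'.
The replacement refers to a captured group, so each match is rewritten using its own captured text.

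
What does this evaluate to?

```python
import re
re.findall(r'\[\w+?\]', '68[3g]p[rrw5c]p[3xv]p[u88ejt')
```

['[3g]', '[rrw5c]', '[3xv]']

Matches: at [2:6] → '[3g]'; at [7:14] → '[rrw5c]'; at [15:20] → '[3xv]'.
With no groups in the pattern, `findall` gives back each whole match — 3 here.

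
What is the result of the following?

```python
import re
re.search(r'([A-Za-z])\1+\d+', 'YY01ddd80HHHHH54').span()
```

(0, 4)

`\1` is not a pattern — it's the concrete string captured by group 1, re-applied verbatim.
`re.search` tries every starting position until one works.
The match spans [0:4] → 'YY01'.
Captured: group 1 = 'Y'.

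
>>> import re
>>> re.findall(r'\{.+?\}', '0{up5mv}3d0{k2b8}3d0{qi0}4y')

['{up5mv}', '{k2b8}', '{qi0}']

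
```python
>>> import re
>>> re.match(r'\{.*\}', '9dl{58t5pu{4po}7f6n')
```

None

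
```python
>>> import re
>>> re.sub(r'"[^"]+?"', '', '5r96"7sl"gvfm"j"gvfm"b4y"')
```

'5r96gvfmgvfm'

Matches: at [4:9] → '"7sl"'; at [13:16] → '"j"'; at [20:25] → '"b4y"'.
`sub` substitutes '' at each match site.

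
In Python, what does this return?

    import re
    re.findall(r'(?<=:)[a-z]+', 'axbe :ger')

['ger']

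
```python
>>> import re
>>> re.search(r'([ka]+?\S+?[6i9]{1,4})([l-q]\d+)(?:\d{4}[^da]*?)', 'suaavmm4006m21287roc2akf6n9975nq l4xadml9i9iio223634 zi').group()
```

The `?` after the quantifier makes it lazy — it takes as little as possible before letting the rest of the pattern try.
The match spans [2:17] → 'aavmm4006m21287'.

'aavmm4006m21287'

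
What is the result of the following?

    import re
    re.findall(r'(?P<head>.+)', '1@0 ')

['1@0 ']

This matches one or more of any character (captured as 'head').
`findall` collects group 1 from the one match (1 total).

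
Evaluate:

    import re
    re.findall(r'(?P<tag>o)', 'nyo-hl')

['o']

With a single group, `findall` returns only what that group captured — 1 item.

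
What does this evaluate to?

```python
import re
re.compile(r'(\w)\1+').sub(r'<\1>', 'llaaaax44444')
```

'<l><a>x<4>'

After group 1 captures some text, `\1` only succeeds where that same text appears again.
Matches: at [0:2] → 'll'; at [2:6] → 'aaaa'; at [7:12] → '44444'.
`\1` in the replacement pulls in group 1's text for each match.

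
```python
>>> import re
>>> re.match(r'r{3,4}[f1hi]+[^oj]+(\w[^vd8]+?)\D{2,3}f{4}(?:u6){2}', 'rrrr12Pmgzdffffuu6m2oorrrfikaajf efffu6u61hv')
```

With `match`, the pattern is implicitly anchored at the beginning.
Here the string doesn't start with a match, so the call returns None.

None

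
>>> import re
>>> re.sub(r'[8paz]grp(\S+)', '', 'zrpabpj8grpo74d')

Pattern: one of [8paz], then the literal 'grp'; then one or more of a non-whitespace character (captured).
Every occurrence is swapped for ''.

'zrpabpj'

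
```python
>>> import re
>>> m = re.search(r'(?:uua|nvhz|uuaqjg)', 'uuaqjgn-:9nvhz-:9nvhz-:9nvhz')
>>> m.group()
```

`|` is ordered: at each position the engine commits to the first alternative that works.
`search` walks the string left to right and returns the first match it finds.
The match spans [0:3] → 'uua'.

'uua'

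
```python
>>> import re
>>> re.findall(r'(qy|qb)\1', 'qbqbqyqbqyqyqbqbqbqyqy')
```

['qb', 'qy', 'qb', 'qy']

`\1` has to match the exact text group 1 already captured.
With a single group, `findall` returns only what that group captured — 4 items.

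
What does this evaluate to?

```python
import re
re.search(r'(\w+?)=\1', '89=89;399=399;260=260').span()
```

(0, 5)

`\1` has to match the exact text group 1 already captured.
`re.search` scans for the first position where the pattern succeeds.
The match spans [0:5] → '89=89'.
Captured: group 1 = '89'.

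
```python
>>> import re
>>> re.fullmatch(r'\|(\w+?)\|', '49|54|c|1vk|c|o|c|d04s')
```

None

For `fullmatch`, every character of the input must be accounted for by the pattern.
Here the pattern can't cover the whole string, so the call returns None.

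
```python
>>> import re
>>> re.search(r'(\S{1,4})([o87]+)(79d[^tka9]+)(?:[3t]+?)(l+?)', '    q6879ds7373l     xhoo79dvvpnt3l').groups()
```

This matches 1 to 4 of a non-whitespace character (captured); then one or more of one of [o87] (captured); then the literal '79d', then one or more of any character except [tka9] (captured); then one or more of one of [3t] (lazy) (non-capturing group); then one or more of a literal 'l' (lazy) (captured).
`re.search` tries every starting position until one works.
The match spans [4:16] → 'q6879ds7373l'.
Captured: group 1 = 'q6', group 2 = '8', group 3 = '79ds737', group 4 = 'l'.

('q6', '8', '79ds737', 'l')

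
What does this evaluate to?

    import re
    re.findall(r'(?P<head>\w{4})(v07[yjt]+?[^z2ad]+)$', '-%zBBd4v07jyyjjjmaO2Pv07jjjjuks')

[('aO2P', 'v07jjjjuks')]

With 2 capturing groups, `findall` returns a 2-tuple per match.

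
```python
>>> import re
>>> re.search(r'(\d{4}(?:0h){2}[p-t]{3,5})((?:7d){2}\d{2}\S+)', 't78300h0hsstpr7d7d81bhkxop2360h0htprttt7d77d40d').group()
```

The match spans [1:47] → '78300h0hsstpr7d7d81bhkxop2360h0htprttt7d77d40d'.

'78300h0hsstpr7d7d81bhkxop2360h0htprttt7d77d40d'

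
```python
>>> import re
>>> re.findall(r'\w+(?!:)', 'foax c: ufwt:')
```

The negative lookahead/lookbehind blocks any match where the forbidden context is present.
Scanning left to right: at [0:4] → 'foax'; at [8:11] → 'ufw'.
Since nothing is captured, `findall` lists the 2 matched substrings directly.

['foax', 'ufw']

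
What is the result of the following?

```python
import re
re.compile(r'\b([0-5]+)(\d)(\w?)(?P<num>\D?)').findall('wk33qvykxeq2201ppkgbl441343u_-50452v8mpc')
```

This matches a word boundary (`\b`, zero-width); then one or more of a character in [0-5] (captured); then a digit (captured); then optionally a word character (captured); then optionally a non-digit (captured as 'num').
4 groups means the one result is a tuple of 4 captured strings — 1 here.

[('5045', '2', 'v', '')]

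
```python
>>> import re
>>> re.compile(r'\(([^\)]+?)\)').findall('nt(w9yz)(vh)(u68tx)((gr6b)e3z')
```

['w9yz', 'vh', 'u68tx', '(gr6b']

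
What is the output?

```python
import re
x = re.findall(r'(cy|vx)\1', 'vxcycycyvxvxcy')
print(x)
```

['cy', 'vx']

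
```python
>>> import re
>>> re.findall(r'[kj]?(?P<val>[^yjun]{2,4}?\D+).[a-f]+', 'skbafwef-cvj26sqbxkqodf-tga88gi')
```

Pattern: optionally one of [kj]; then 2 to 4 of any character except [yjun] (lazy), then one or more of a non-digit (captured as 'val'); then any character, then one or more of a character in [a-f].
Walking the string: at [0:10] match 'skbafwef-c', group 1 = 'skbafwef'; at [11:27] match 'j26sqbxkqodf-tga', group 1 = '26sqbxkqodf-t'.
`findall` collects group 1 from each match (2 total).

['skbafwef', '26sqbxkqodf-t']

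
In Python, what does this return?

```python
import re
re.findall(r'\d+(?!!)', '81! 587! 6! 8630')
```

['8', '58', '8630']

The negative lookaround is zero-width — it rules out positions where the adjacent text would match, without consuming anything.
No capturing groups, so `findall` returns the 3 full match strings.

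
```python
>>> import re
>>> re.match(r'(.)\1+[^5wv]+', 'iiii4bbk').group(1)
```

`\1` is not a pattern — it's the concrete string captured by group 1, re-applied verbatim.
`re.match` only tries the pattern at the start of the string.
The match spans [0:8] → 'iiii4bbk'.
Captured: group 1 = 'i'.

'i'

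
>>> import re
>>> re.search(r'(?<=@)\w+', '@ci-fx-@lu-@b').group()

'ci'

Because the assertion is zero-width, the text it checks is not consumed and won't appear in the result.
Unlike `match`, `search` isn't anchored — it looks for the pattern anywhere in the string.
The match spans [1:3] → 'ci'.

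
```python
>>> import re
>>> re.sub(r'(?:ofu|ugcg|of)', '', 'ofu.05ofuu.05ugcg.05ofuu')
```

'.05u.05.05u'

The regex engine tests alternatives in the order written; an earlier branch that matches wins even if a later one would match more.
Matches: at [0:3] → 'ofu'; at [6:9] → 'ofu'; at [13:17] → 'ugcg'; at [20:23] → 'ofu'.
Every occurrence is swapped for ''.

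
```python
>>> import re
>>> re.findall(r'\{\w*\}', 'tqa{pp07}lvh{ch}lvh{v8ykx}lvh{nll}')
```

No capturing groups, so `findall` returns the 4 full match strings.

['{pp07}', '{ch}', '{v8ykx}', '{nll}']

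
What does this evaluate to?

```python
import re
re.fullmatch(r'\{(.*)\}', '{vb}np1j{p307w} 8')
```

`re.fullmatch` is like wrapping the pattern in `^…$` (in single-line mode).
Here the string isn't matched end-to-end, so the call returns None.

None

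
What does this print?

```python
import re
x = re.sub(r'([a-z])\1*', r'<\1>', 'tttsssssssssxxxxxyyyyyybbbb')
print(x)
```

<t><s><x><y><b>

`\1` has to match the exact text group 1 already captured.
Each match is replaced using the text its own group 1 captured.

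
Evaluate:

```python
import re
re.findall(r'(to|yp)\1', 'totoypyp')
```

['to', 'yp']

`\1` has to match the exact text group 1 already captured.
One capturing group, so `findall` returns just the captured substring from each match — 2 in all.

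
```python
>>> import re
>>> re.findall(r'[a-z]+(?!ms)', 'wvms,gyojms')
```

Because the assertion is negative and zero-width, positions next to the forbidden text are skipped.
Matches: at [0:4] → 'wvms'; at [5:11] → 'gyojms'.
With no groups in the pattern, `findall` gives back each whole match — 2 here.

['wvms', 'gyojms']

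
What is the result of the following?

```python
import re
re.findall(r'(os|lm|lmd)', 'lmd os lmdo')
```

['lm', 'os', 'lm']

Alternation isn't longest-match — the leftmost alternative that fits at this position is chosen.
With a single group, `findall` returns only what that group captured — 3 items.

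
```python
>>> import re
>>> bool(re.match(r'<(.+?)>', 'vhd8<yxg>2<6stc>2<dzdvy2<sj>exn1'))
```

False

`match` is anchored at position 0; if the pattern doesn't fit there, it returns None.
Here position 0 doesn't satisfy it, so the call returns None, and `bool(None)` is False.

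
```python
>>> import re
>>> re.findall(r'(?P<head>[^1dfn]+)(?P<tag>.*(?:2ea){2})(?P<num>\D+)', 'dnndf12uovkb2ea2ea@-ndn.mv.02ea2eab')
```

[('2uovkb2ea2ea@-', 'ndn.mv.02ea2ea', 'b')]

This matches one or more of any character except [1dfn] (captured as 'head'); then zero or more of any character, then the literal '2ea' repeated 2 times (captured as 'tag'); then one or more of a non-digit (captured as 'num').
Scanning left to right: at [6:35] match '2uovkb2ea2ea@-ndn.mv.02ea2eab', groups = ('2uovkb2ea2ea@-', 'ndn.mv.02ea2ea', 'b').
Multiple groups make `findall` return tuples — one 3-tuple for the one match.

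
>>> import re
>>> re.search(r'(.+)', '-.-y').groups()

('-.-y',)

The match spans [0:4] → '-.-y'.
Captured: group 1 = '-.-y'.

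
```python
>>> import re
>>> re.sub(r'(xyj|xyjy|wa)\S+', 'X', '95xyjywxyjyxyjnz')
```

Each match is replaced by 'X'.

'95X'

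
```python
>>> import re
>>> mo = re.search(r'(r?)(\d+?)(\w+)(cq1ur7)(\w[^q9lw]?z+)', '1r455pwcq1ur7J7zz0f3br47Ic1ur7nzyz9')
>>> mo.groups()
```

The match spans [0:17] → '1r455pwcq1ur7J7zz'.
Captured: group 1 = '', group 2 = '1', group 3 = 'r455pw', group 4 = 'cq1ur7', group 5 = 'J7zz'.

('', '1', 'r455pw', 'cq1ur7', 'J7zz')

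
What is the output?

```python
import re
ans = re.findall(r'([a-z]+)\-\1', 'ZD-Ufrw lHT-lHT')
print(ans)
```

[]

A backreference is literal: `\1` must see the identical characters the first group matched.
`findall` collects group 1 from each match (0 total).
Nothing in the string satisfies the pattern, so the list is empty.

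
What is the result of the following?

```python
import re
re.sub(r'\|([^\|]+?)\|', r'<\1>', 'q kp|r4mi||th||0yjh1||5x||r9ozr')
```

Each match is replaced using the text its own group 1 captured.

'q kp<r4mi><th><0yjh1><5x>|r9ozr'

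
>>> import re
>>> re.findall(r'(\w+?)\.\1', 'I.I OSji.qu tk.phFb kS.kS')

`\1` has to match the exact text group 1 already captured.
`findall` collects group 1 from each match (2 total).

['I', 'kS']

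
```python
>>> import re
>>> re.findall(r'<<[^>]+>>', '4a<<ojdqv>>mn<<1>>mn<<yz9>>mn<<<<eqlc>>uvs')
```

`findall` yields the raw match text (4 of them) because the pattern has no groups.

['<<ojdqv>>', '<<1>>', '<<yz9>>', '<<<<eqlc>>']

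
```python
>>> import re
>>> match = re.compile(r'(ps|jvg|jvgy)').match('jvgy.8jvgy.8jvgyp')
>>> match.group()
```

'jvg'

Alternation isn't longest-match — the leftmost alternative that fits at this position is chosen.
`re.match` won't scan ahead — the pattern has to work from the very first character.
The match spans [0:3] → 'jvg'.
Captured: group 1 = 'jvg'.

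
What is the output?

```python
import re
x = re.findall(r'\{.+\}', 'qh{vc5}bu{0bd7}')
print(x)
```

Walking the string: at [2:15] → '{vc5}bu{0bd7}'.
Since nothing is captured, `findall` lists the 1 matched substring directly.

['{vc5}bu{0bd7}']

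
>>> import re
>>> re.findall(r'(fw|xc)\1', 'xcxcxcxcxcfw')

['xc', 'xc']

After group 1 captures some text, `\1` only succeeds where that same text appears again.
Matches: at [0:4] match 'xcxc', group 1 = 'xc'; at [4:8] match 'xcxc', group 1 = 'xc'.
Because there's exactly one group, `findall` drops the full match and keeps group 1 from each hit.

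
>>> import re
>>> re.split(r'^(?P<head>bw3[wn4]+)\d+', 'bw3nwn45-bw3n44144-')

Pattern: anchored at the start of the string; then the literal 'bw3', then one or more of one of [wn4] (captured as 'head'); then one or more of a digit.
Matches to split on: at [0:8] → 'bw3nwn45'.
Because the pattern has a capturing group, `split` also inserts each captured text between the pieces.

['', 'bw3nwn4', '-bw3n44144-']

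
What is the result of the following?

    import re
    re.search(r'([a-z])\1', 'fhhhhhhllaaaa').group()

'hh'

A backreference is literal: `\1` must see the identical characters the first group matched.
The match spans [1:3] → 'hh'.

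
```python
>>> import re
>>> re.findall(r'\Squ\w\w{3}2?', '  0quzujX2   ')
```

['0quzujX2']

No capturing groups, so `findall` returns the 1 full match string.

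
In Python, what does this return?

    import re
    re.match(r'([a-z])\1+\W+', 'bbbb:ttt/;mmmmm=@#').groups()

The match spans [0:5] → 'bbbb:'.
Captured: group 1 = 'b'.

('b',)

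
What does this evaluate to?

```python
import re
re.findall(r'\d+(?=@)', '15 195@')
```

Lookahead/lookbehind check context without consuming it, so the matched span excludes the asserted characters.
Scanning left to right: at [3:6] → '195'.
With no groups in the pattern, `findall` gives back each whole match — 1 here.

['195']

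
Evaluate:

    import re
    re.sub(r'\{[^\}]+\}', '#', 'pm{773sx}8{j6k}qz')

'pm#8#qz'

Matches: at [2:9] → '{773sx}'; at [10:15] → '{j6k}'.
Every occurrence is swapped for '#'.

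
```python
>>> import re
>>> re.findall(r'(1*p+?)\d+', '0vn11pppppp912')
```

['11pppppp']

The pattern matches zero or more of the literal '1', then one or more of the literal 'p' (lazy) (captured); then one or more of a digit.
Scanning left to right: at [3:14] match '11pppppp912', group 1 = '11pppppp'.
One capturing group, so `findall` returns just the captured substring from the one match — 1 in all.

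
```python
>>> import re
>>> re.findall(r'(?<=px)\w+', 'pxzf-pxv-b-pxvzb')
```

The positive lookaround only admits positions where the adjacent text matches; those characters stay outside the span.
Walking the string: at [2:4] → 'zf'; at [7:8] → 'v'; at [13:16] → 'vzb'.
No capturing groups, so `findall` returns the 3 full match strings.

['zf', 'v', 'vzb']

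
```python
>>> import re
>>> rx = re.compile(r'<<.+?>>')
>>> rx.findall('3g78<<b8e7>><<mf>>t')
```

['<<b8e7>>', '<<mf>>']

Lazy quantifiers expand one character at a time until the remainder of the pattern can match.
Matches: at [4:12] → '<<b8e7>>'; at [12:18] → '<<mf>>'.
Since nothing is captured, `findall` lists the 2 matched substrings directly.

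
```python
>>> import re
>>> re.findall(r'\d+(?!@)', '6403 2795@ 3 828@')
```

The negative lookaround is zero-width — it rules out positions where the adjacent text would match, without consuming anything.
Walking the string: at [0:4] → '6403'; at [5:8] → '279'; at [11:12] → '3'; at [13:15] → '82'.
No capturing groups, so `findall` returns the 4 full match strings.

['6403', '279', '3', '82']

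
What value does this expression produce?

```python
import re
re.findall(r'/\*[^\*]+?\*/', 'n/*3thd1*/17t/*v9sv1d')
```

['/*3thd1*/']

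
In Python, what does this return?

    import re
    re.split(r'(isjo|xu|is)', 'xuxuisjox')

The regex engine tests alternatives in the order written; an earlier branch that matches wins even if a later one would match more.
`re.split` interleaves the captured-group text with the surrounding fragments.

['', 'xu', '', 'xu', '', 'isjo', 'x']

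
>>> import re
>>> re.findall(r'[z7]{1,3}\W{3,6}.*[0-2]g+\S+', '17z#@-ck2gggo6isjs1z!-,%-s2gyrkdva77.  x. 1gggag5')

['7z#@-ck2gggo6isjs1z!-,%-s2gyrkdva77.  x. 1gggag5']

The pattern matches 1 to 3 of one of [z7], then 3 to 6 of a non-word character, then zero or more of any character; then a character in [0-2], then one or more of a literal 'g', then one or more of a non-whitespace character.
Since nothing is captured, `findall` lists the 1 matched substring directly.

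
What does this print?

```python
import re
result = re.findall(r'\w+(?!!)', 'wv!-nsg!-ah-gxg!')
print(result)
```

['w', 'ns', 'ah', 'gx']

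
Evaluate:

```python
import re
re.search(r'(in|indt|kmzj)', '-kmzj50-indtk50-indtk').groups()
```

The match spans [1:5] → 'kmzj'.
Captured: group 1 = 'kmzj'.

('kmzj',)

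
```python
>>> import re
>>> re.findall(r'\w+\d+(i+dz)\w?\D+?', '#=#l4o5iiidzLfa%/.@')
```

With a single group, `findall` returns only what that group captured — 1 item.

['iiidz']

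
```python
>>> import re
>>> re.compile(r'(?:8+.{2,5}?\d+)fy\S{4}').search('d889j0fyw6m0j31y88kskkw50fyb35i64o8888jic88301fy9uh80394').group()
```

Pattern: one or more of the literal '8', then 2 to 5 of any character (lazy), then one or more of a digit (non-capturing group); then the literal 'fy', then exactly 4 of a non-whitespace character.
`search` walks the string left to right and returns the first match it finds.
The match spans [1:12] → '889j0fyw6m0'.

'889j0fyw6m0'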